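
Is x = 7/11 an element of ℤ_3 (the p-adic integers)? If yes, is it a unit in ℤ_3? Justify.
x ∈ ℤ_3^× (unit); v_3(x) = 0

ℤ_3 = {x ∈ ℚ_3 : v_3(x) ≥ 0} and ℤ_3^× = {x ∈ ℤ_3 : v_3(x) = 0}. Here v_3(7/11) = v_3(num) − v_3(den) = 0; compare against these criteria.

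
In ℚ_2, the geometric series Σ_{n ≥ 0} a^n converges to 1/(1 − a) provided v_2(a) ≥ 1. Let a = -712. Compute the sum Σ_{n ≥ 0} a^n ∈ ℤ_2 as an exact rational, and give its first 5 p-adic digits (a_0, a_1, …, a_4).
Σ a^n = 1/(1 − a) = 1/713;  first 5 digits = (1, 0, 0, 1, 1)

v_2(a) = 3 ≥ 1, so the series converges in ℤ_2 to 1/(1 − a) = 1/(1 − (-712)) = 1/713. Expand this rational in ℤ_2: compute digits iteratively via d_i = x_i mod 2, x_{i+1} = (x_i − d_i)/2. The first 5 digits are (1, 0, 0, 1, 1).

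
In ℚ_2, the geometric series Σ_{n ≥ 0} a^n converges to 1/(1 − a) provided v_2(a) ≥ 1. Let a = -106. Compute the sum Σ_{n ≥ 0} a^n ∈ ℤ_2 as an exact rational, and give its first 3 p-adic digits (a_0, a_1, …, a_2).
Σ a^n = 1/(1 − a) = 1/107;  first 3 digits = (1, 1, 0)

v_2(a) = 1 ≥ 1, so the series converges in ℤ_2 to 1/(1 − a) = 1/(1 − (-106)) = 1/107. Expand this rational in ℤ_2: compute digits iteratively via d_i = x_i mod 2, x_{i+1} = (x_i − d_i)/2. The first 3 digits are (1, 1, 0).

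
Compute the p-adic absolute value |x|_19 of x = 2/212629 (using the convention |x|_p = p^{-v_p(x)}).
|2/212629|_19 = 6859

Step 1 — compute v_19(x) by factoring powers of 19 out of the numerator and denominator: v_19(2/212629) = -3. Step 2 — apply |x|_p = p^{-v_p(x)} = 19^{3} = 6859.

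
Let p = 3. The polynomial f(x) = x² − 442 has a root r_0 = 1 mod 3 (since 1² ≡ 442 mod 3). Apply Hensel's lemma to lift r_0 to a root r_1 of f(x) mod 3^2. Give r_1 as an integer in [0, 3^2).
r_1 = 1 (mod 9)

Hensel's recurrence: r_{i+1} = r_i − f(r_i)·(f′(r_i))^{-1} mod 3^{i+2}, with f′(x) = 2x. Iterate:
  r_0 = 1 (mod 3)
  r_1 = 1 (mod 9)
Final: r_1 = 1, and one checks f(r_1) ≡ 0 mod 3^2.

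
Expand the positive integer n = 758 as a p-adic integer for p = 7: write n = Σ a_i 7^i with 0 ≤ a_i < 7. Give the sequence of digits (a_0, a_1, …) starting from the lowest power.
(a_0, a_1, …) = (2, 3, 1, 2)

Repeated division by 7 gives the digits low-to-high: 758 = 2 + 3·7^1 + 1·7^2 + 2·7^3. Digit sequence: (2, 3, 1, 2).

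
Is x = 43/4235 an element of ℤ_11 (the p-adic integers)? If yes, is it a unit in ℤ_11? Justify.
x ∉ ℤ_11 (v_11(x) = -2 < 0)

ℤ_11 = {x ∈ ℚ_11 : v_11(x) ≥ 0} and ℤ_11^× = {x ∈ ℤ_11 : v_11(x) = 0}. Here v_11(43/4235) = v_11(num) − v_11(den) = -2; compare against these criteria.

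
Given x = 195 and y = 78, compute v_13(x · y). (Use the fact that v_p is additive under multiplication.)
v_13(15210) = 2

v_p(x) = 1 (factor: 195 = 13^1 · 15); v_p(y) = 1 (factor: 78 = 13^1 · 6). Additivity: v_p(xy) = v_p(x) + v_p(y) = 1 + 1 = 2. (Direct check: xy = 15210 = 13^2 · (90).)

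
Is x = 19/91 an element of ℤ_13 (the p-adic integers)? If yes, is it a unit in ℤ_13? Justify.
x ∉ ℤ_13 (v_13(x) = -1 < 0)

ℤ_13 = {x ∈ ℚ_13 : v_13(x) ≥ 0} and ℤ_13^× = {x ∈ ℤ_13 : v_13(x) = 0}. Here v_13(19/91) = v_13(num) − v_13(den) = -1; compare against these criteria.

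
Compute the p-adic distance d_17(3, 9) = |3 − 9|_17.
d_17(3, 9) = 1

Step 1 — x − y = 3 − 9 = -6. Step 2 — v_17(-6) = 0 (factor: -6 = −(17^0 · 6); the sign does not affect v_p). Step 3 — |x − y|_17 = 17^{0} = 1.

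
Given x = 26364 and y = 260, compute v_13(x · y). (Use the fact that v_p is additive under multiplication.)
v_13(6854640) = 4

v_p(x) = 3 (factor: 26364 = 13^3 · 12); v_p(y) = 1 (factor: 260 = 13^1 · 20). Additivity: v_p(xy) = v_p(x) + v_p(y) = 3 + 1 = 4. (Direct check: xy = 6854640 = 13^4 · (240).)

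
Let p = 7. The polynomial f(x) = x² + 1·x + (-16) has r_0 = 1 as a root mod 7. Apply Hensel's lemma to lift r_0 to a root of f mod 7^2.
r_1 = 22 (mod 49)

Hensel: r_{i+1} = r_i − f(r_i)·(f′(r_i))^{-1} mod 7^{i+2}, f′(x) = 2x + 1. Iterate:
  r_0 = 1 (mod 7)
  r_1 = 22 (mod 49)
Final: r = 22 satisfies f(r) ≡ 0 mod 7^2.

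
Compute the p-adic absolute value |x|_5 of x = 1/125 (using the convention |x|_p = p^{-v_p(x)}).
|1/125|_5 = 125

Step 1 — compute v_5(x) by factoring powers of 5 out of the numerator and denominator: v_5(1/125) = -3. Step 2 — apply |x|_p = p^{-v_p(x)} = 5^{3} = 125.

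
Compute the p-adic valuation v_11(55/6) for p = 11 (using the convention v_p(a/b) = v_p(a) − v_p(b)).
v_11(55/6) = 1

Factor powers of 11 from the numerator and denominator of the reduced fraction: 55 = 11^1 · 5 and 6 = 11^0 · 6. Apply v_p(a/b) = v_p(a) − v_p(b): v_11(55/6) = 1 − 0 = 1.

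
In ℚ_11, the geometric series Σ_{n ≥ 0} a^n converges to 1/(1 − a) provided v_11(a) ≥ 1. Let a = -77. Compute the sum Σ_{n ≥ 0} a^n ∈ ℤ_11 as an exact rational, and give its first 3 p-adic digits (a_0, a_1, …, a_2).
Σ a^n = 1/(1 − a) = 1/78;  first 3 digits = (1, 4, 4)

v_11(a) = 1 ≥ 1, so the series converges in ℤ_11 to 1/(1 − a) = 1/(1 − (-77)) = 1/78. Expand this rational in ℤ_11: compute digits iteratively via d_i = x_i mod 11, x_{i+1} = (x_i − d_i)/11. The first 3 digits are (1, 4, 4).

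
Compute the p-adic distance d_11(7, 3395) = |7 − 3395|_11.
d_11(7, 3395) = 1/121

Step 1 — x − y = 7 − 3395 = -3388. Step 2 — v_11(-3388) = 2 (factor: -3388 = −(11^2 · 28); the sign does not affect v_p). Step 3 — |x − y|_11 = 11^{-2} = 1/121.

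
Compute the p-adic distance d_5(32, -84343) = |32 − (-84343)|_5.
d_5(32, -84343) = 1/3125

Step 1 — x − y = 32 − (-84343) = 84375. Step 2 — v_5(84375) = 5 (factor: 84375 = (5^5 · 27); the sign does not affect v_p). Step 3 — |x − y|_5 = 5^{-5} = 1/3125.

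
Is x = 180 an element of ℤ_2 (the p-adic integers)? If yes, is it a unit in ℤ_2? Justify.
x ∈ ℤ_2 but not a unit; v_2(x) = 2 > 0

ℤ_2 = {x ∈ ℚ_2 : v_2(x) ≥ 0} and ℤ_2^× = {x ∈ ℤ_2 : v_2(x) = 0}. Here v_2(180) = v_2(num) − v_2(den) = 2; compare against these criteria.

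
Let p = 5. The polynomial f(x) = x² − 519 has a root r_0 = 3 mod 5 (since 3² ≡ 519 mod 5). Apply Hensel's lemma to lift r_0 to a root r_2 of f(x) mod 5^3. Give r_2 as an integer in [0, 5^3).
r_2 = 113 (mod 125)

Hensel's recurrence: r_{i+1} = r_i − f(r_i)·(f′(r_i))^{-1} mod 5^{i+2}, with f′(x) = 2x. Iterate:
  r_0 = 3 (mod 5)
  r_1 = 13 (mod 25)
  r_2 = 113 (mod 125)
Final: r_2 = 113, and one checks f(r_2) ≡ 0 mod 5^3.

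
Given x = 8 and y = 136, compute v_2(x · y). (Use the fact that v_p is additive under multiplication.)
v_2(1088) = 6

v_p(x) = 3 (factor: 8 = 2^3 · 1); v_p(y) = 3 (factor: 136 = 2^3 · 17). Additivity: v_p(xy) = v_p(x) + v_p(y) = 3 + 3 = 6. (Direct check: xy = 1088 = 2^6 · (17).)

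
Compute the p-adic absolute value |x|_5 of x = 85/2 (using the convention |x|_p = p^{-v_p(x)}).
|85/2|_5 = 1/5

Step 1 — compute v_5(x) by factoring powers of 5 out of the numerator and denominator: v_5(85/2) = 1. Step 2 — apply |x|_p = p^{-v_p(x)} = 5^{-1} = 1/5.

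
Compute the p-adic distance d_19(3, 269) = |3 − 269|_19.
d_19(3, 269) = 1/19

Step 1 — x − y = 3 − 269 = -266. Step 2 — v_19(-266) = 1 (factor: -266 = −(19^1 · 14); the sign does not affect v_p). Step 3 — |x − y|_19 = 19^{-1} = 1/19.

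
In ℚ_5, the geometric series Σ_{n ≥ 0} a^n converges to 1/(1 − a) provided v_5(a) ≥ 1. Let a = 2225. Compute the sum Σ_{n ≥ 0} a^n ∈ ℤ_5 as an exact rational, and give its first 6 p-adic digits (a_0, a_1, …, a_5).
Σ a^n = 1/(1 − a) = -1/2224;  first 6 digits = (1, 0, 4, 2, 4, 4)

v_5(a) = 2 ≥ 1, so the series converges in ℤ_5 to 1/(1 − a) = 1/(1 − 2225) = -1/2224. Expand this rational in ℤ_5: compute digits iteratively via d_i = x_i mod 5, x_{i+1} = (x_i − d_i)/5. The first 6 digits are (1, 0, 4, 2, 4, 4).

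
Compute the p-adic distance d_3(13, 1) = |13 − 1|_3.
d_3(13, 1) = 1/3

Step 1 — x − y = 13 − 1 = 12. Step 2 — v_3(12) = 1 (factor: 12 = (3^1 · 4); the sign does not affect v_p). Step 3 — |x − y|_3 = 3^{-1} = 1/3.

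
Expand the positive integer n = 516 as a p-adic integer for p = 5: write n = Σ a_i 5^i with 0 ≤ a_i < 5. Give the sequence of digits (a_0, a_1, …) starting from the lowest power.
(a_0, a_1, …) = (1, 3, 0, 4)

Repeated division by 5 gives the digits low-to-high: 516 = 1 + 3·5^1 + 4·5^3. Digit sequence: (1, 3, 0, 4).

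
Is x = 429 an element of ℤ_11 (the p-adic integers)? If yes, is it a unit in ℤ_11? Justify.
x ∈ ℤ_11 but not a unit; v_11(x) = 1 > 0

ℤ_11 = {x ∈ ℚ_11 : v_11(x) ≥ 0} and ℤ_11^× = {x ∈ ℤ_11 : v_11(x) = 0}. Here v_11(429) = v_11(num) − v_11(den) = 1; compare against these criteria.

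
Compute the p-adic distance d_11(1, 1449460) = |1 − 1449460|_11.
d_11(1, 1449460) = 1/161051

Step 1 — x − y = 1 − 1449460 = -1449459. Step 2 — v_11(-1449459) = 5 (factor: -1449459 = −(11^5 · 9); the sign does not affect v_p). Step 3 — |x − y|_11 = 11^{-5} = 1/161051.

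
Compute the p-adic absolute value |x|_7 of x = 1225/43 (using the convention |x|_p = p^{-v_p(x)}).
|1225/43|_7 = 1/49

Step 1 — compute v_7(x) by factoring powers of 7 out of the numerator and denominator: v_7(1225/43) = 2. Step 2 — apply |x|_p = p^{-v_p(x)} = 7^{-2} = 1/49.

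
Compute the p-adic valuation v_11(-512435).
v_11(-512435) = 4

v_11(n) is the largest exponent k such that 11^k divides n. Factor out: -512435 = -11^4 · 35. (Sign doesn't affect v_p.) So v_11(-512435) = 4.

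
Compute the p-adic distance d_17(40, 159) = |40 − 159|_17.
d_17(40, 159) = 1/17

Step 1 — x − y = 40 − 159 = -119. Step 2 — v_17(-119) = 1 (factor: -119 = −(17^1 · 7); the sign does not affect v_p). Step 3 — |x − y|_17 = 17^{-1} = 1/17.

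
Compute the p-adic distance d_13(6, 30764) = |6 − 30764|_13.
d_13(6, 30764) = 1/2197

Step 1 — x − y = 6 − 30764 = -30758. Step 2 — v_13(-30758) = 3 (factor: -30758 = −(13^3 · 14); the sign does not affect v_p). Step 3 — |x − y|_13 = 13^{-3} = 1/2197.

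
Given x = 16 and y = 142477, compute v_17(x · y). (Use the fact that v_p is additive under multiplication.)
v_17(2279632) = 3

v_p(x) = 0 (factor: 16 = 17^0 · 16); v_p(y) = 3 (factor: 142477 = 17^3 · 29). Additivity: v_p(xy) = v_p(x) + v_p(y) = 0 + 3 = 3. (Direct check: xy = 2279632 = 17^3 · (464).)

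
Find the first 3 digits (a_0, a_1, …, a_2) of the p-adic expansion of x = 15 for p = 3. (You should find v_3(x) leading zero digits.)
(a_0, …, a_2) = (0, 2, 1)

v_3(15) = 1, so a_0 = ... = a_0 = 0. Factor out: x = 3^1 · u with u = 5 a unit in ℤ_3. Expand u iteratively via a_{v+i} = u_i mod 3, u_{i+1} = (u_i − a_{v+i})/3:
  u_0 = 5;  a_1 = 2;  u_1 = (u_0 − 2)/3 = 1
  u_1 = 1;  a_2 = 1;  u_2 = (u_1 − 1)/3 = 0
Digits: (0, 2, 1).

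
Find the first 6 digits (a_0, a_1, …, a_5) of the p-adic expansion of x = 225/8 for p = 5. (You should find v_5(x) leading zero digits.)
(a_0, …, a_5) = (0, 0, 3, 4, 1, 4)

v_5(225/8) = 2, so a_0 = ... = a_1 = 0. Factor out: x = 5^2 · u with u = 9/8 a unit in ℤ_5. Expand u iteratively via a_{v+i} = u_i mod 5, u_{i+1} = (u_i − a_{v+i})/5:
  u_0 = 9/8;  a_2 = 3;  u_1 = (u_0 − 3)/5 = -3/8
  u_1 = -3/8;  a_3 = 4;  u_2 = (u_1 − 4)/5 = -7/8
  u_2 = -7/8;  a_4 = 1;  u_3 = (u_2 − 1)/5 = -3/8
  u_3 = -3/8;  a_5 = 4;  u_4 = (u_3 − 4)/5 = -7/8
Digits: (0, 0, 3, 4, 1, 4).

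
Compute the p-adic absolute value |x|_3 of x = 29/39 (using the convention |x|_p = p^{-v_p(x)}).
|29/39|_3 = 3

Step 1 — compute v_3(x) by factoring powers of 3 out of the numerator and denominator: v_3(29/39) = -1. Step 2 — apply |x|_p = p^{-v_p(x)} = 3^{1} = 3.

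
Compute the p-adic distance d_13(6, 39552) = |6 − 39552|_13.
d_13(6, 39552) = 1/2197

Step 1 — x − y = 6 − 39552 = -39546. Step 2 — v_13(-39546) = 3 (factor: -39546 = −(13^3 · 18); the sign does not affect v_p). Step 3 — |x − y|_13 = 13^{-3} = 1/2197.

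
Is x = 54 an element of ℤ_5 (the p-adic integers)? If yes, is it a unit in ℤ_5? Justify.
x ∈ ℤ_5^× (unit); v_5(x) = 0

ℤ_5 = {x ∈ ℚ_5 : v_5(x) ≥ 0} and ℤ_5^× = {x ∈ ℤ_5 : v_5(x) = 0}. Here v_5(54) = v_5(num) − v_5(den) = 0; compare against these criteria.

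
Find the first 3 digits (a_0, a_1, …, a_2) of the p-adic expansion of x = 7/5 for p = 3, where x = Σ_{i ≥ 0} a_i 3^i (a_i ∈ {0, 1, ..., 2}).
(a_0, …, a_2) = (2, 1, 2)

v_3(7/5) = 0 (numerator and denominator both coprime to 3), so x ∈ ℤ_3^×. Compute digits iteratively via a_i = x_i mod 3, x_{i+1} = (x_i − a_i)/3, with x_0 = x:
  x_0 = 7/5;  a_0 = 2;  x_1 = (x_0 − 2)/3 = -1/5
  x_1 = -1/5;  a_1 = 1;  x_2 = (x_1 − 1)/3 = -2/5
  x_2 = -2/5;  a_2 = 2;  x_3 = (x_2 − 2)/3 = -4/5
Digits: (2, 1, 2).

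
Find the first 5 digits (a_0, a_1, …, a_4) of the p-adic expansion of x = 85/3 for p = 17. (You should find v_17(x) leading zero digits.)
(a_0, …, a_4) = (0, 13, 5, 11, 5)

v_17(85/3) = 1, so a_0 = ... = a_0 = 0. Factor out: x = 17^1 · u with u = 5/3 a unit in ℤ_17. Expand u iteratively via a_{v+i} = u_i mod 17, u_{i+1} = (u_i − a_{v+i})/17:
  u_0 = 5/3;  a_1 = 13;  u_1 = (u_0 − 13)/17 = -2/3
  u_1 = -2/3;  a_2 = 5;  u_2 = (u_1 − 5)/17 = -1/3
  u_2 = -1/3;  a_3 = 11;  u_3 = (u_2 − 11)/17 = -2/3
  u_3 = -2/3;  a_4 = 5;  u_4 = (u_3 − 5)/17 = -1/3
Digits: (0, 13, 5, 11, 5).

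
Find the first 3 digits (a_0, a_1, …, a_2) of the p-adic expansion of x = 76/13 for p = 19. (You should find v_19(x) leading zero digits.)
(a_0, …, a_2) = (0, 12, 14)

v_19(76/13) = 1, so a_0 = ... = a_0 = 0. Factor out: x = 19^1 · u with u = 4/13 a unit in ℤ_19. Expand u iteratively via a_{v+i} = u_i mod 19, u_{i+1} = (u_i − a_{v+i})/19:
  u_0 = 4/13;  a_1 = 12;  u_1 = (u_0 − 12)/19 = -8/13
  u_1 = -8/13;  a_2 = 14;  u_2 = (u_1 − 14)/19 = -10/13
Digits: (0, 12, 14).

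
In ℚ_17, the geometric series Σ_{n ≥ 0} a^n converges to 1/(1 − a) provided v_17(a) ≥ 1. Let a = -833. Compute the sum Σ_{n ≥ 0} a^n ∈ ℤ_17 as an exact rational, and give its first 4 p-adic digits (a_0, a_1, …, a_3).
Σ a^n = 1/(1 − a) = 1/834;  first 4 digits = (1, 2, 1, 13)

v_17(a) = 1 ≥ 1, so the series converges in ℤ_17 to 1/(1 − a) = 1/(1 − (-833)) = 1/834. Expand this rational in ℤ_17: compute digits iteratively via d_i = x_i mod 17, x_{i+1} = (x_i − d_i)/17. The first 4 digits are (1, 2, 1, 13).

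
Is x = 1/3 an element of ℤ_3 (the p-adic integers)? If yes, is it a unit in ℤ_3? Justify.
x ∉ ℤ_3 (v_3(x) = -1 < 0)

ℤ_3 = {x ∈ ℚ_3 : v_3(x) ≥ 0} and ℤ_3^× = {x ∈ ℤ_3 : v_3(x) = 0}. Here v_3(1/3) = v_3(num) − v_3(den) = -1; compare against these criteria.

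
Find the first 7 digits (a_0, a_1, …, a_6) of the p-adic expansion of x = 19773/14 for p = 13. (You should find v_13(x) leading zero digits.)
(a_0, …, a_6) = (0, 0, 0, 9, 4, 8, 4)

v_13(19773/14) = 3, so a_0 = ... = a_2 = 0. Factor out: x = 13^3 · u with u = 9/14 a unit in ℤ_13. Expand u iteratively via a_{v+i} = u_i mod 13, u_{i+1} = (u_i − a_{v+i})/13:
  u_0 = 9/14;  a_3 = 9;  u_1 = (u_0 − 9)/13 = -9/14
  u_1 = -9/14;  a_4 = 4;  u_2 = (u_1 − 4)/13 = -5/14
  u_2 = -5/14;  a_5 = 8;  u_3 = (u_2 − 8)/13 = -9/14
  u_3 = -9/14;  a_6 = 4;  u_4 = (u_3 − 4)/13 = -5/14
Digits: (0, 0, 0, 9, 4, 8, 4).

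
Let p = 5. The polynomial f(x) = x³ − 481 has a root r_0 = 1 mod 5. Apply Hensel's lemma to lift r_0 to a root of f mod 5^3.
r_2 = 61 (mod 125)

Hensel: r_{i+1} = r_i − f(r_i)/f′(r_i) mod 5^{i+2}, where f′(x) = 3x². Iterate:
  r_0 = 1 (mod 5)
  r_1 = 11 (mod 25)
  r_2 = 61 (mod 125)
Final: r = 61 with f(r) ≡ 0 mod 5^3.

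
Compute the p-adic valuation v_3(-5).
v_3(-5) = 0

v_3(n) is the largest exponent k such that 3^k divides n. Factor out: -5 = -3^0 · 5. (Sign doesn't affect v_p.) So v_3(-5) = 0.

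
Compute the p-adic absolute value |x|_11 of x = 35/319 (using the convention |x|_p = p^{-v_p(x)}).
|35/319|_11 = 11

Step 1 — compute v_11(x) by factoring powers of 11 out of the numerator and denominator: v_11(35/319) = -1. Step 2 — apply |x|_p = p^{-v_p(x)} = 11^{1} = 11.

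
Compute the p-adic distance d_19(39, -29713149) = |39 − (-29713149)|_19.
d_19(39, -29713149) = 1/2476099

Step 1 — x − y = 39 − (-29713149) = 29713188. Step 2 — v_19(29713188) = 5 (factor: 29713188 = (19^5 · 12); the sign does not affect v_p). Step 3 — |x − y|_19 = 19^{-5} = 1/2476099.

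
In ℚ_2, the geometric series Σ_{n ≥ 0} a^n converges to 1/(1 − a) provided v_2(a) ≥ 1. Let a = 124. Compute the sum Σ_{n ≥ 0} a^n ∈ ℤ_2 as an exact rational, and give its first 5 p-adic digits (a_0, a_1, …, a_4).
Σ a^n = 1/(1 − a) = -1/123;  first 5 digits = (1, 0, 1, 1, 0)

v_2(a) = 2 ≥ 1, so the series converges in ℤ_2 to 1/(1 − a) = 1/(1 − 124) = -1/123. Expand this rational in ℤ_2: compute digits iteratively via d_i = x_i mod 2, x_{i+1} = (x_i − d_i)/2. The first 5 digits are (1, 0, 1, 1, 0).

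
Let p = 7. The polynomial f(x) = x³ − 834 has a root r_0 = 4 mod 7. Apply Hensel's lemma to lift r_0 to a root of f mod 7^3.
r_2 = 214 (mod 343)

Hensel: r_{i+1} = r_i − f(r_i)/f′(r_i) mod 7^{i+2}, where f′(x) = 3x². Iterate:
  r_0 = 4 (mod 7)
  r_1 = 18 (mod 49)
  r_2 = 214 (mod 343)
Final: r = 214 with f(r) ≡ 0 mod 7^3.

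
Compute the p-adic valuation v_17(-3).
v_17(-3) = 0

v_17(n) is the largest exponent k such that 17^k divides n. Factor out: -3 = -17^0 · 3. (Sign doesn't affect v_p.) So v_17(-3) = 0.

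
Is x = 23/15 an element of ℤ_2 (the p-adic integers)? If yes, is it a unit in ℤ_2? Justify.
x ∈ ℤ_2^× (unit); v_2(x) = 0

ℤ_2 = {x ∈ ℚ_2 : v_2(x) ≥ 0} and ℤ_2^× = {x ∈ ℤ_2 : v_2(x) = 0}. Here v_2(23/15) = v_2(num) − v_2(den) = 0; compare against these criteria.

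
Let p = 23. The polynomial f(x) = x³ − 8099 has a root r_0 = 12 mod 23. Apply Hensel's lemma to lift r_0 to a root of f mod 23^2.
r_1 = 219 (mod 529)

Hensel: r_{i+1} = r_i − f(r_i)/f′(r_i) mod 23^{i+2}, where f′(x) = 3x². Iterate:
  r_0 = 12 (mod 23)
  r_1 = 219 (mod 529)
Final: r = 219 with f(r) ≡ 0 mod 23^2.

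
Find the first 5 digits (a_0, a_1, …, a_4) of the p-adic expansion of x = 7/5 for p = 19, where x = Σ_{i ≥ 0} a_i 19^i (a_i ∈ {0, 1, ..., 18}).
(a_0, …, a_4) = (9, 11, 7, 11, 7)

v_19(7/5) = 0 (numerator and denominator both coprime to 19), so x ∈ ℤ_19^×. Compute digits iteratively via a_i = x_i mod 19, x_{i+1} = (x_i − a_i)/19, with x_0 = x:
  x_0 = 7/5;  a_0 = 9;  x_1 = (x_0 − 9)/19 = -2/5
  x_1 = -2/5;  a_1 = 11;  x_2 = (x_1 − 11)/19 = -3/5
  x_2 = -3/5;  a_2 = 7;  x_3 = (x_2 − 7)/19 = -2/5
  x_3 = -2/5;  a_3 = 11;  x_4 = (x_3 − 11)/19 = -3/5
  x_4 = -3/5;  a_4 = 7;  x_5 = (x_4 − 7)/19 = -2/5
Digits: (9, 11, 7, 11, 7).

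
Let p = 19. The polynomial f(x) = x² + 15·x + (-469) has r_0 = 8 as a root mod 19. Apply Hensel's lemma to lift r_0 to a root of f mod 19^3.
r_2 = 483 (mod 6859)

Hensel: r_{i+1} = r_i − f(r_i)·(f′(r_i))^{-1} mod 19^{i+2}, f′(x) = 2x + 15. Iterate:
  r_0 = 8 (mod 19)
  r_1 = 122 (mod 361)
  r_2 = 483 (mod 6859)
Final: r = 483 satisfies f(r) ≡ 0 mod 19^3.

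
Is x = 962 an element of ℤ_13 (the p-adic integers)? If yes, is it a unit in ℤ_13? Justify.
x ∈ ℤ_13 but not a unit; v_13(x) = 1 > 0

ℤ_13 = {x ∈ ℚ_13 : v_13(x) ≥ 0} and ℤ_13^× = {x ∈ ℤ_13 : v_13(x) = 0}. Here v_13(962) = v_13(num) − v_13(den) = 1; compare against these criteria.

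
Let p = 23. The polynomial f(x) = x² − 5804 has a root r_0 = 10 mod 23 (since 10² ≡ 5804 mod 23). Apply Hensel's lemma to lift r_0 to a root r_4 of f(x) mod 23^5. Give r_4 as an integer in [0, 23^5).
r_4 = 327852 (mod 6436343)

Hensel's recurrence: r_{i+1} = r_i − f(r_i)·(f′(r_i))^{-1} mod 23^{i+2}, with f′(x) = 2x. Iterate:
  r_0 = 10 (mod 23)
  r_1 = 401 (mod 529)
  r_2 = 11510 (mod 12167)
  r_3 = 48011 (mod 279841)
  r_4 = 327852 (mod 6436343)
Final: r_4 = 327852, and one checks f(r_4) ≡ 0 mod 23^5.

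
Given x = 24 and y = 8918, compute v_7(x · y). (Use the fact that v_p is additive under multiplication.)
v_7(214032) = 3

v_p(x) = 0 (factor: 24 = 7^0 · 24); v_p(y) = 3 (factor: 8918 = 7^3 · 26). Additivity: v_p(xy) = v_p(x) + v_p(y) = 0 + 3 = 3. (Direct check: xy = 214032 = 7^3 · (624).)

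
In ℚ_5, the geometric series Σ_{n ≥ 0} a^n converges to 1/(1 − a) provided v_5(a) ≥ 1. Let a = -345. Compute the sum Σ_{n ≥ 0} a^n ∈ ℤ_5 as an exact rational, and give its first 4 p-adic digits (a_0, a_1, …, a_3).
Σ a^n = 1/(1 − a) = 1/346;  first 4 digits = (1, 1, 2, 0)

v_5(a) = 1 ≥ 1, so the series converges in ℤ_5 to 1/(1 − a) = 1/(1 − (-345)) = 1/346. Expand this rational in ℤ_5: compute digits iteratively via d_i = x_i mod 5, x_{i+1} = (x_i − d_i)/5. The first 4 digits are (1, 1, 2, 0).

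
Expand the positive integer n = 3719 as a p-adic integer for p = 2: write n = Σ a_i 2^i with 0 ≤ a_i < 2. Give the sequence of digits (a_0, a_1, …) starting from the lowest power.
(a_0, a_1, …) = (1, 1, 1, 0, 0, 0, 0, 1, 0, 1, 1, 1)

Repeated division by 2 gives the digits low-to-high: 3719 = 1 + 1·2^1 + 1·2^2 + 1·2^7 + 1·2^9 + 1·2^10 + 1·2^11. Digit sequence: (1, 1, 1, 0, 0, 0, 0, 1, 0, 1, 1, 1).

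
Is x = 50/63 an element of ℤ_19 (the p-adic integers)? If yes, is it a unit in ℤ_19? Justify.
x ∈ ℤ_19^× (unit); v_19(x) = 0

ℤ_19 = {x ∈ ℚ_19 : v_19(x) ≥ 0} and ℤ_19^× = {x ∈ ℤ_19 : v_19(x) = 0}. Here v_19(50/63) = v_19(num) − v_19(den) = 0; compare against these criteria.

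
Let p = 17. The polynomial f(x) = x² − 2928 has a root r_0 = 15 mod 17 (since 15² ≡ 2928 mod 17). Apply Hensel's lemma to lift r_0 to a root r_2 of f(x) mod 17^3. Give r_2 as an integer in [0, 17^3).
r_2 = 3891 (mod 4913)

Hensel's recurrence: r_{i+1} = r_i − f(r_i)·(f′(r_i))^{-1} mod 17^{i+2}, with f′(x) = 2x. Iterate:
  r_0 = 15 (mod 17)
  r_1 = 134 (mod 289)
  r_2 = 3891 (mod 4913)
Final: r_2 = 3891, and one checks f(r_2) ≡ 0 mod 17^3.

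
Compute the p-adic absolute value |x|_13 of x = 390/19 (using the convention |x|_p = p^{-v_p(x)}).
|390/19|_13 = 1/13

Step 1 — compute v_13(x) by factoring powers of 13 out of the numerator and denominator: v_13(390/19) = 1. Step 2 — apply |x|_p = p^{-v_p(x)} = 13^{-1} = 1/13.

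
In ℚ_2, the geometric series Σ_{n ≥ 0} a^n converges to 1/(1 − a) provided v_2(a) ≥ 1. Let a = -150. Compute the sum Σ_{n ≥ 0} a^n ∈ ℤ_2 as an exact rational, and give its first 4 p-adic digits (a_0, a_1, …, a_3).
Σ a^n = 1/(1 − a) = 1/151;  first 4 digits = (1, 1, 1, 0)

v_2(a) = 1 ≥ 1, so the series converges in ℤ_2 to 1/(1 − a) = 1/(1 − (-150)) = 1/151. Expand this rational in ℤ_2: compute digits iteratively via d_i = x_i mod 2, x_{i+1} = (x_i − d_i)/2. The first 4 digits are (1, 1, 1, 0).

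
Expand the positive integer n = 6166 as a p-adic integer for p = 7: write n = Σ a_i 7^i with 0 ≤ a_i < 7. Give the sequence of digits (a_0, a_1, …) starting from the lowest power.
(a_0, a_1, …) = (6, 5, 6, 3, 2)

Repeated division by 7 gives the digits low-to-high: 6166 = 6 + 5·7^1 + 6·7^2 + 3·7^3 + 2·7^4. Digit sequence: (6, 5, 6, 3, 2).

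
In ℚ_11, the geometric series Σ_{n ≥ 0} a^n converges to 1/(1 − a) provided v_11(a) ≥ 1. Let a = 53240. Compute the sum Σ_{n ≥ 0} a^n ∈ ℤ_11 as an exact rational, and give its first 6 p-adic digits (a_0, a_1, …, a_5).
Σ a^n = 1/(1 − a) = -1/53239;  first 6 digits = (1, 0, 0, 7, 3, 0)

v_11(a) = 3 ≥ 1, so the series converges in ℤ_11 to 1/(1 − a) = 1/(1 − 53240) = -1/53239. Expand this rational in ℤ_11: compute digits iteratively via d_i = x_i mod 11, x_{i+1} = (x_i − d_i)/11. The first 6 digits are (1, 0, 0, 7, 3, 0).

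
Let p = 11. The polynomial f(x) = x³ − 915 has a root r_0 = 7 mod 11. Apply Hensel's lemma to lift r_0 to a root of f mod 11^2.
r_1 = 29 (mod 121)

Hensel: r_{i+1} = r_i − f(r_i)/f′(r_i) mod 11^{i+2}, where f′(x) = 3x². Iterate:
  r_0 = 7 (mod 11)
  r_1 = 29 (mod 121)
Final: r = 29 with f(r) ≡ 0 mod 11^2.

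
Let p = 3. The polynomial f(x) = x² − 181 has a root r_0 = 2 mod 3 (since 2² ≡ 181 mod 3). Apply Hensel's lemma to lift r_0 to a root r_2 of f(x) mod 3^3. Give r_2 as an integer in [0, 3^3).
r_2 = 17 (mod 27)

Hensel's recurrence: r_{i+1} = r_i − f(r_i)·(f′(r_i))^{-1} mod 3^{i+2}, with f′(x) = 2x. Iterate:
  r_0 = 2 (mod 3)
  r_1 = 8 (mod 9)
  r_2 = 17 (mod 27)
Final: r_2 = 17, and one checks f(r_2) ≡ 0 mod 3^3.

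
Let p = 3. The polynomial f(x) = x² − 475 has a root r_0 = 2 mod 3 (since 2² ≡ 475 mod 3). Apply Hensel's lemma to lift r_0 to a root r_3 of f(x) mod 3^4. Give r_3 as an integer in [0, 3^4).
r_3 = 50 (mod 81)

Hensel's recurrence: r_{i+1} = r_i − f(r_i)·(f′(r_i))^{-1} mod 3^{i+2}, with f′(x) = 2x. Iterate:
  r_0 = 2 (mod 3)
  r_1 = 5 (mod 9)
  r_2 = 23 (mod 27)
  r_3 = 50 (mod 81)
Final: r_3 = 50, and one checks f(r_3) ≡ 0 mod 3^4.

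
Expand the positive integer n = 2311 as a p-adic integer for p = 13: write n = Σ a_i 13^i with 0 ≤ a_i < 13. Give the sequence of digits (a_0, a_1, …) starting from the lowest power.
(a_0, a_1, …) = (10, 8, 0, 1)

Repeated division by 13 gives the digits low-to-high: 2311 = 10 + 8·13^1 + 1·13^3. Digit sequence: (10, 8, 0, 1).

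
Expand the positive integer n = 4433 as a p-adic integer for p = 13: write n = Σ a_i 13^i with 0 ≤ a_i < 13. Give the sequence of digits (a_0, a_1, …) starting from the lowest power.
(a_0, a_1, …) = (0, 3, 0, 2)

Repeated division by 13 gives the digits low-to-high: 4433 = 3·13^1 + 2·13^3. Digit sequence: (0, 3, 0, 2).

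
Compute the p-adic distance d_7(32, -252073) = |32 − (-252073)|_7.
d_7(32, -252073) = 1/16807

Step 1 — x − y = 32 − (-252073) = 252105. Step 2 — v_7(252105) = 5 (factor: 252105 = (7^5 · 15); the sign does not affect v_p). Step 3 — |x − y|_7 = 7^{-5} = 1/16807.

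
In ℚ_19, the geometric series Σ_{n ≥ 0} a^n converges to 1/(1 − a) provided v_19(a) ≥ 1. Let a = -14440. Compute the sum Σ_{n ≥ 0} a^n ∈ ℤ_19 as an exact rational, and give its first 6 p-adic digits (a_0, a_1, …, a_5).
Σ a^n = 1/(1 − a) = 1/14441;  first 6 digits = (1, 0, 17, 16, 3, 8)

v_19(a) = 2 ≥ 1, so the series converges in ℤ_19 to 1/(1 − a) = 1/(1 − (-14440)) = 1/14441. Expand this rational in ℤ_19: compute digits iteratively via d_i = x_i mod 19, x_{i+1} = (x_i − d_i)/19. The first 6 digits are (1, 0, 17, 16, 3, 8).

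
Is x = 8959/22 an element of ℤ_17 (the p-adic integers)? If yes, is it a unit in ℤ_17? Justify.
x ∈ ℤ_17 but not a unit; v_17(x) = 2 > 0

ℤ_17 = {x ∈ ℚ_17 : v_17(x) ≥ 0} and ℤ_17^× = {x ∈ ℤ_17 : v_17(x) = 0}. Here v_17(8959/22) = v_17(num) − v_17(den) = 2; compare against these criteria.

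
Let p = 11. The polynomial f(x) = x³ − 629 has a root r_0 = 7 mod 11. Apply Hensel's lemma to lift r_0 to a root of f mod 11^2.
r_1 = 18 (mod 121)

Hensel: r_{i+1} = r_i − f(r_i)/f′(r_i) mod 11^{i+2}, where f′(x) = 3x². Iterate:
  r_0 = 7 (mod 11)
  r_1 = 18 (mod 121)
Final: r = 18 with f(r) ≡ 0 mod 11^2.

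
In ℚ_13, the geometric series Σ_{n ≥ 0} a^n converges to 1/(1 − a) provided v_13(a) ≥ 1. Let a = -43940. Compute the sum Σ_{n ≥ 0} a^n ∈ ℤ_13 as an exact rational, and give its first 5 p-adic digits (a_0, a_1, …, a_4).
Σ a^n = 1/(1 − a) = 1/43941;  first 5 digits = (1, 0, 0, 6, 11)

v_13(a) = 3 ≥ 1, so the series converges in ℤ_13 to 1/(1 − a) = 1/(1 − (-43940)) = 1/43941. Expand this rational in ℤ_13: compute digits iteratively via d_i = x_i mod 13, x_{i+1} = (x_i − d_i)/13. The first 5 digits are (1, 0, 0, 6, 11).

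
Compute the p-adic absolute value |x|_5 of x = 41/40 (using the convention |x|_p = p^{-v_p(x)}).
|41/40|_5 = 5

Step 1 — compute v_5(x) by factoring powers of 5 out of the numerator and denominator: v_5(41/40) = -1. Step 2 — apply |x|_p = p^{-v_p(x)} = 5^{1} = 5.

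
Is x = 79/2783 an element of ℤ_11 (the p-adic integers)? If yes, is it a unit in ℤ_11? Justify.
x ∉ ℤ_11 (v_11(x) = -2 < 0)

ℤ_11 = {x ∈ ℚ_11 : v_11(x) ≥ 0} and ℤ_11^× = {x ∈ ℤ_11 : v_11(x) = 0}. Here v_11(79/2783) = v_11(num) − v_11(den) = -2; compare against these criteria.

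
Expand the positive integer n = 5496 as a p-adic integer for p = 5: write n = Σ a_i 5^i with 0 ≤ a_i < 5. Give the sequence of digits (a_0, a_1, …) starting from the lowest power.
(a_0, a_1, …) = (1, 4, 4, 3, 3, 1)

Repeated division by 5 gives the digits low-to-high: 5496 = 1 + 4·5^1 + 4·5^2 + 3·5^3 + 3·5^4 + 1·5^5. Digit sequence: (1, 4, 4, 3, 3, 1).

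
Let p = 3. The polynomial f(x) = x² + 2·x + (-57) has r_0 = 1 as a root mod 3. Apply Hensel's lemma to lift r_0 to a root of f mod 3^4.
r_3 = 55 (mod 81)

Hensel: r_{i+1} = r_i − f(r_i)·(f′(r_i))^{-1} mod 3^{i+2}, f′(x) = 2x + 2. Iterate:
  r_0 = 1 (mod 3)
  r_1 = 1 (mod 9)
  r_2 = 1 (mod 27)
  r_3 = 55 (mod 81)
Final: r = 55 satisfies f(r) ≡ 0 mod 3^4.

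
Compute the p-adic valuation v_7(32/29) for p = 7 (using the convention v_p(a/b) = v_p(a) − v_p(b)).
v_7(32/29) = 0

Factor powers of 7 from the numerator and denominator of the reduced fraction: 32 = 7^0 · 32 and 29 = 7^0 · 29. Apply v_p(a/b) = v_p(a) − v_p(b): v_7(32/29) = 0 − 0 = 0.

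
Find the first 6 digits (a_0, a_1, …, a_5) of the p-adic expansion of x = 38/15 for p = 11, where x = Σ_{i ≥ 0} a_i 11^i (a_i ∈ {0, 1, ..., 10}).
(a_0, …, a_5) = (4, 5, 1, 5, 1, 5)

v_11(38/15) = 0 (numerator and denominator both coprime to 11), so x ∈ ℤ_11^×. Compute digits iteratively via a_i = x_i mod 11, x_{i+1} = (x_i − a_i)/11, with x_0 = x:
  x_0 = 38/15;  a_0 = 4;  x_1 = (x_0 − 4)/11 = -2/15
  x_1 = -2/15;  a_1 = 5;  x_2 = (x_1 − 5)/11 = -7/15
  x_2 = -7/15;  a_2 = 1;  x_3 = (x_2 − 1)/11 = -2/15
  x_3 = -2/15;  a_3 = 5;  x_4 = (x_3 − 5)/11 = -7/15
  x_4 = -7/15;  a_4 = 1;  x_5 = (x_4 − 1)/11 = -2/15
  x_5 = -2/15;  a_5 = 5;  x_6 = (x_5 − 5)/11 = -7/15
Digits: (4, 5, 1, 5, 1, 5).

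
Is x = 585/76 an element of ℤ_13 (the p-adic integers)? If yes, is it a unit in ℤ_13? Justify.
x ∈ ℤ_13 but not a unit; v_13(x) = 1 > 0

ℤ_13 = {x ∈ ℚ_13 : v_13(x) ≥ 0} and ℤ_13^× = {x ∈ ℤ_13 : v_13(x) = 0}. Here v_13(585/76) = v_13(num) − v_13(den) = 1; compare against these criteria.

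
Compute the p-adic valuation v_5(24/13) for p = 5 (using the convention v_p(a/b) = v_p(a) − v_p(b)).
v_5(24/13) = 0

Factor powers of 5 from the numerator and denominator of the reduced fraction: 24 = 5^0 · 24 and 13 = 5^0 · 13. Apply v_p(a/b) = v_p(a) − v_p(b): v_5(24/13) = 0 − 0 = 0.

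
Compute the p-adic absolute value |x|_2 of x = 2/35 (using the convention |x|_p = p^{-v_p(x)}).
|2/35|_2 = 1/2

Step 1 — compute v_2(x) by factoring powers of 2 out of the numerator and denominator: v_2(2/35) = 1. Step 2 — apply |x|_p = p^{-v_p(x)} = 2^{-1} = 1/2.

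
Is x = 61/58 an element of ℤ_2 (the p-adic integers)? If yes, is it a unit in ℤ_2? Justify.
x ∉ ℤ_2 (v_2(x) = -1 < 0)

ℤ_2 = {x ∈ ℚ_2 : v_2(x) ≥ 0} and ℤ_2^× = {x ∈ ℤ_2 : v_2(x) = 0}. Here v_2(61/58) = v_2(num) − v_2(den) = -1; compare against these criteria.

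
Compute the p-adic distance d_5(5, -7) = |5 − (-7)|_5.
d_5(5, -7) = 1

Step 1 — x − y = 5 − (-7) = 12. Step 2 — v_5(12) = 0 (factor: 12 = (5^0 · 12); the sign does not affect v_p). Step 3 — |x − y|_5 = 5^{0} = 1.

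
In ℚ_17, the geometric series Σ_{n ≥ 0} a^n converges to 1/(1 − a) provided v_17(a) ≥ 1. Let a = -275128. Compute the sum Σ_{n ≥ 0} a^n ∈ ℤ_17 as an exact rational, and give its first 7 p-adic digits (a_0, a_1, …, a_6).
Σ a^n = 1/(1 − a) = 1/275129;  first 7 digits = (1, 0, 0, 12, 13, 16, 7)

v_17(a) = 3 ≥ 1, so the series converges in ℤ_17 to 1/(1 − a) = 1/(1 − (-275128)) = 1/275129. Expand this rational in ℤ_17: compute digits iteratively via d_i = x_i mod 17, x_{i+1} = (x_i − d_i)/17. The first 7 digits are (1, 0, 0, 12, 13, 16, 7).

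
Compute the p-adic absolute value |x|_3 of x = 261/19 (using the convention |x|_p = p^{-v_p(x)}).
|261/19|_3 = 1/9

Step 1 — compute v_3(x) by factoring powers of 3 out of the numerator and denominator: v_3(261/19) = 2. Step 2 — apply |x|_p = p^{-v_p(x)} = 3^{-2} = 1/9.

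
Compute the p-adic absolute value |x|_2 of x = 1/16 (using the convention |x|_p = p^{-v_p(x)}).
|1/16|_2 = 16

Step 1 — compute v_2(x) by factoring powers of 2 out of the numerator and denominator: v_2(1/16) = -4. Step 2 — apply |x|_p = p^{-v_p(x)} = 2^{4} = 16.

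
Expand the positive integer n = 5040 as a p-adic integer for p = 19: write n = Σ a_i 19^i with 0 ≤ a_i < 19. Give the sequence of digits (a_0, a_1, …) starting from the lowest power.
(a_0, a_1, …) = (5, 18, 13)

Repeated division by 19 gives the digits low-to-high: 5040 = 5 + 18·19^1 + 13·19^2. Digit sequence: (5, 18, 13).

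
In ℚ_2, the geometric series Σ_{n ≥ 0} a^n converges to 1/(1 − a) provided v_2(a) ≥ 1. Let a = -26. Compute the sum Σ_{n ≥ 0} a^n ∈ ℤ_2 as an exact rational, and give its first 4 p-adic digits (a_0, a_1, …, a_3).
Σ a^n = 1/(1 − a) = 1/27;  first 4 digits = (1, 1, 0, 0)

v_2(a) = 1 ≥ 1, so the series converges in ℤ_2 to 1/(1 − a) = 1/(1 − (-26)) = 1/27. Expand this rational in ℤ_2: compute digits iteratively via d_i = x_i mod 2, x_{i+1} = (x_i − d_i)/2. The first 4 digits are (1, 1, 0, 0).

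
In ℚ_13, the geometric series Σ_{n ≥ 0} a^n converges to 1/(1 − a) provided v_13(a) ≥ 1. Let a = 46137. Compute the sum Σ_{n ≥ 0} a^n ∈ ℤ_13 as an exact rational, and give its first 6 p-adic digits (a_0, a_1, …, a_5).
Σ a^n = 1/(1 − a) = -1/46136;  first 6 digits = (1, 0, 0, 8, 1, 0)

v_13(a) = 3 ≥ 1, so the series converges in ℤ_13 to 1/(1 − a) = 1/(1 − 46137) = -1/46136. Expand this rational in ℤ_13: compute digits iteratively via d_i = x_i mod 13, x_{i+1} = (x_i − d_i)/13. The first 6 digits are (1, 0, 0, 8, 1, 0).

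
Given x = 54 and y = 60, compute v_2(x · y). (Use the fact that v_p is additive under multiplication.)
v_2(3240) = 3

v_p(x) = 1 (factor: 54 = 2^1 · 27); v_p(y) = 2 (factor: 60 = 2^2 · 15). Additivity: v_p(xy) = v_p(x) + v_p(y) = 1 + 2 = 3. (Direct check: xy = 3240 = 2^3 · (405).)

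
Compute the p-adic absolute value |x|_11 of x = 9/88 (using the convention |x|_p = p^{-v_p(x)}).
|9/88|_11 = 11

Step 1 — compute v_11(x) by factoring powers of 11 out of the numerator and denominator: v_11(9/88) = -1. Step 2 — apply |x|_p = p^{-v_p(x)} = 11^{1} = 11.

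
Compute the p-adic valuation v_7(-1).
v_7(-1) = 0

v_7(n) is the largest exponent k such that 7^k divides n. Factor out: -1 = -7^0 · 1. (Sign doesn't affect v_p.) So v_7(-1) = 0.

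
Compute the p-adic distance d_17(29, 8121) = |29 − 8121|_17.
d_17(29, 8121) = 1/289

Step 1 — x − y = 29 − 8121 = -8092. Step 2 — v_17(-8092) = 2 (factor: -8092 = −(17^2 · 28); the sign does not affect v_p). Step 3 — |x − y|_17 = 17^{-2} = 1/289.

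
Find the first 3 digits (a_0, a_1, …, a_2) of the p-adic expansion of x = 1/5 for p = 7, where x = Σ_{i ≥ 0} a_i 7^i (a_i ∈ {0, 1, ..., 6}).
(a_0, …, a_2) = (3, 1, 4)

v_7(1/5) = 0 (numerator and denominator both coprime to 7), so x ∈ ℤ_7^×. Compute digits iteratively via a_i = x_i mod 7, x_{i+1} = (x_i − a_i)/7, with x_0 = x:
  x_0 = 1/5;  a_0 = 3;  x_1 = (x_0 − 3)/7 = -2/5
  x_1 = -2/5;  a_1 = 1;  x_2 = (x_1 − 1)/7 = -1/5
  x_2 = -1/5;  a_2 = 4;  x_3 = (x_2 − 4)/7 = -3/5
Digits: (3, 1, 4).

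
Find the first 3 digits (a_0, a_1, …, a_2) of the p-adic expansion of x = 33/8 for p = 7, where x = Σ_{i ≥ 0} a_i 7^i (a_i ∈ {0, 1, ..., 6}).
(a_0, …, a_2) = (5, 6, 0)

v_7(33/8) = 0 (numerator and denominator both coprime to 7), so x ∈ ℤ_7^×. Compute digits iteratively via a_i = x_i mod 7, x_{i+1} = (x_i − a_i)/7, with x_0 = x:
  x_0 = 33/8;  a_0 = 5;  x_1 = (x_0 − 5)/7 = -1/8
  x_1 = -1/8;  a_1 = 6;  x_2 = (x_1 − 6)/7 = -7/8
  x_2 = -7/8;  a_2 = 0;  x_3 = (x_2 − 0)/7 = -1/8
Digits: (5, 6, 0).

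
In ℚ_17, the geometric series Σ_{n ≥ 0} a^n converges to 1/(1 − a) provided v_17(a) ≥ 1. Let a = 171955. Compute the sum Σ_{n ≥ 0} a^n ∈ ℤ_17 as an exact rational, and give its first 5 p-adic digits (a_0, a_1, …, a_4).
Σ a^n = 1/(1 − a) = -1/171954;  first 5 digits = (1, 0, 0, 1, 2)

v_17(a) = 3 ≥ 1, so the series converges in ℤ_17 to 1/(1 − a) = 1/(1 − 171955) = -1/171954. Expand this rational in ℤ_17: compute digits iteratively via d_i = x_i mod 17, x_{i+1} = (x_i − d_i)/17. The first 5 digits are (1, 0, 0, 1, 2).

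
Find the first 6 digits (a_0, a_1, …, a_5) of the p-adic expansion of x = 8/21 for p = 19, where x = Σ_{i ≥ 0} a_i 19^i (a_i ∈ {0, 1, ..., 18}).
(a_0, …, a_5) = (4, 17, 0, 9, 14, 11)

v_19(8/21) = 0 (numerator and denominator both coprime to 19), so x ∈ ℤ_19^×. Compute digits iteratively via a_i = x_i mod 19, x_{i+1} = (x_i − a_i)/19, with x_0 = x:
  x_0 = 8/21;  a_0 = 4;  x_1 = (x_0 − 4)/19 = -4/21
  x_1 = -4/21;  a_1 = 17;  x_2 = (x_1 − 17)/19 = -19/21
  x_2 = -19/21;  a_2 = 0;  x_3 = (x_2 − 0)/19 = -1/21
  x_3 = -1/21;  a_3 = 9;  x_4 = (x_3 − 9)/19 = -10/21
  x_4 = -10/21;  a_4 = 14;  x_5 = (x_4 − 14)/19 = -16/21
  x_5 = -16/21;  a_5 = 11;  x_6 = (x_5 − 11)/19 = -13/21
Digits: (4, 17, 0, 9, 14, 11).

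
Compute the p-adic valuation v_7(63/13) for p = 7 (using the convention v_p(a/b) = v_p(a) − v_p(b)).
v_7(63/13) = 1

Factor powers of 7 from the numerator and denominator of the reduced fraction: 63 = 7^1 · 9 and 13 = 7^0 · 13. Apply v_p(a/b) = v_p(a) − v_p(b): v_7(63/13) = 1 − 0 = 1.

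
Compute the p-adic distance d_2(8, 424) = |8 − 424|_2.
d_2(8, 424) = 1/32

Step 1 — x − y = 8 − 424 = -416. Step 2 — v_2(-416) = 5 (factor: -416 = −(2^5 · 13); the sign does not affect v_p). Step 3 — |x − y|_2 = 2^{-5} = 1/32.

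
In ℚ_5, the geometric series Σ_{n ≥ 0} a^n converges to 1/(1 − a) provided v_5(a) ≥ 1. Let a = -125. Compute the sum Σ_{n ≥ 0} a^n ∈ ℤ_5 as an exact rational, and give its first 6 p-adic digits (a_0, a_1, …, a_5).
Σ a^n = 1/(1 − a) = 1/126;  first 6 digits = (1, 0, 0, 4, 4, 4)

v_5(a) = 3 ≥ 1, so the series converges in ℤ_5 to 1/(1 − a) = 1/(1 − (-125)) = 1/126. Expand this rational in ℤ_5: compute digits iteratively via d_i = x_i mod 5, x_{i+1} = (x_i − d_i)/5. The first 6 digits are (1, 0, 0, 4, 4, 4).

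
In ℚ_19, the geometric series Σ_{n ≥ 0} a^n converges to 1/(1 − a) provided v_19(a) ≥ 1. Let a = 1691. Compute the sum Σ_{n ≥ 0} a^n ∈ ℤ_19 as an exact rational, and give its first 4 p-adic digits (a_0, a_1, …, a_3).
Σ a^n = 1/(1 − a) = -1/1690;  first 4 digits = (1, 13, 2, 11)

v_19(a) = 1 ≥ 1, so the series converges in ℤ_19 to 1/(1 − a) = 1/(1 − 1691) = -1/1690. Expand this rational in ℤ_19: compute digits iteratively via d_i = x_i mod 19, x_{i+1} = (x_i − d_i)/19. The first 4 digits are (1, 13, 2, 11).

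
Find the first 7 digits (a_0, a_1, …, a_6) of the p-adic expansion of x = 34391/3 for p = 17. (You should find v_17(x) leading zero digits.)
(a_0, …, a_6) = (0, 0, 0, 8, 11, 5, 11)

v_17(34391/3) = 3, so a_0 = ... = a_2 = 0. Factor out: x = 17^3 · u with u = 7/3 a unit in ℤ_17. Expand u iteratively via a_{v+i} = u_i mod 17, u_{i+1} = (u_i − a_{v+i})/17:
  u_0 = 7/3;  a_3 = 8;  u_1 = (u_0 − 8)/17 = -1/3
  u_1 = -1/3;  a_4 = 11;  u_2 = (u_1 − 11)/17 = -2/3
  u_2 = -2/3;  a_5 = 5;  u_3 = (u_2 − 5)/17 = -1/3
  u_3 = -1/3;  a_6 = 11;  u_4 = (u_3 − 11)/17 = -2/3
Digits: (0, 0, 0, 8, 11, 5, 11).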